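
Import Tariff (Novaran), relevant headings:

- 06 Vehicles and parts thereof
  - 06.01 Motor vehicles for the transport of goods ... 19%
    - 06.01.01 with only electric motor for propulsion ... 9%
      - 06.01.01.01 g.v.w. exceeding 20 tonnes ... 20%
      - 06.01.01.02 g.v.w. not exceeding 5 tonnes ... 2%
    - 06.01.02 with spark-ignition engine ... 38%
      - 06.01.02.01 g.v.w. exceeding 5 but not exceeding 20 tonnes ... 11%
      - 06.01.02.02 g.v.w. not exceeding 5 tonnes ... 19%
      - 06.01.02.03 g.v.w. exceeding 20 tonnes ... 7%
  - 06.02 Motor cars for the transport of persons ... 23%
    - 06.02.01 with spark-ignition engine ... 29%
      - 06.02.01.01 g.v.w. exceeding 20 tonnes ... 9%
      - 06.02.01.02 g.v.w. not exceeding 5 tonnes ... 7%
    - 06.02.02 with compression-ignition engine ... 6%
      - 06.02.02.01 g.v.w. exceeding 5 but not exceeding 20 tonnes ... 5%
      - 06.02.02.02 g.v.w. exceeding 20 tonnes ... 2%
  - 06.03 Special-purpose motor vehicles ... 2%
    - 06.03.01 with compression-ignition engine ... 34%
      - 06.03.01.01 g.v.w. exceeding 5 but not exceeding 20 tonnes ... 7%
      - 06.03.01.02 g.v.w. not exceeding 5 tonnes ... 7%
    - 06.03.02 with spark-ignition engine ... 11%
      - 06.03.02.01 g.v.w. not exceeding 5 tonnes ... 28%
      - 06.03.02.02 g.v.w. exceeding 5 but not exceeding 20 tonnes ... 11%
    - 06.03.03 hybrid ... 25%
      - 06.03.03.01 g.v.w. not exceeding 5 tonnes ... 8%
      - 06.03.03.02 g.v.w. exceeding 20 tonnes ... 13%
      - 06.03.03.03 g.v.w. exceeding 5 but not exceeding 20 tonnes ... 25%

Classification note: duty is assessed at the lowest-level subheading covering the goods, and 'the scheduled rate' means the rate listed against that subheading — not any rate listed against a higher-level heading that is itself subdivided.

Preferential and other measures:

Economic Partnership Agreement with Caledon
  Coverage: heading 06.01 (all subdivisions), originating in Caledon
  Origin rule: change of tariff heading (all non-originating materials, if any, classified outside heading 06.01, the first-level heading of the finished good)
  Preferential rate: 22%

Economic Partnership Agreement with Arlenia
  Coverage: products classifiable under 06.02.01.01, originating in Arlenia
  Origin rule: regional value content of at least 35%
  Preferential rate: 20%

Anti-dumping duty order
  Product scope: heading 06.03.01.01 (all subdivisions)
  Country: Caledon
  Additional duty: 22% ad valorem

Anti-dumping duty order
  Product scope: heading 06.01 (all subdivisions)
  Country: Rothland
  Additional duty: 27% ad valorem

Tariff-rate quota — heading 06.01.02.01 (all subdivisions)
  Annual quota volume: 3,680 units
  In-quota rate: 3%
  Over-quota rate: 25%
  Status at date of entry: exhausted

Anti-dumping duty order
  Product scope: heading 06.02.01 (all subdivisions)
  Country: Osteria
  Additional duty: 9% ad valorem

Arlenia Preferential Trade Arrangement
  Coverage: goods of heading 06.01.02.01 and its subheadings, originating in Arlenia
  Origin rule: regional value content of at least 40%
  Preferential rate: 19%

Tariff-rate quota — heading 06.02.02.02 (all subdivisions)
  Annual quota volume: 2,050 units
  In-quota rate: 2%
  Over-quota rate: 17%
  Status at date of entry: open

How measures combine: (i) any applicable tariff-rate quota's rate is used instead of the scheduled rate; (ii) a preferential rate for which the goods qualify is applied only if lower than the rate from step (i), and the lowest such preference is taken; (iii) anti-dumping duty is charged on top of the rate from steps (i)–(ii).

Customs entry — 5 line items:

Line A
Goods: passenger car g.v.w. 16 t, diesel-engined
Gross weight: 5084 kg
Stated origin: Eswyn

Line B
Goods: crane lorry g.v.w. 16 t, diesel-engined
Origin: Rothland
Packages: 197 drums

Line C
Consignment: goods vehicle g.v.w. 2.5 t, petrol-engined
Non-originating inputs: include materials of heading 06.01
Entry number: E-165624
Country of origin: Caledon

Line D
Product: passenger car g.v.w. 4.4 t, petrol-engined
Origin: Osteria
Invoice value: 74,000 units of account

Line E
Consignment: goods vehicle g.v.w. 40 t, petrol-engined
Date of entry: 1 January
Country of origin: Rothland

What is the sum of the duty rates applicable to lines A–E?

81%

Line A: passenger car → 06.02; diesel-engined → 06.02.02; g.v.w. 16 t → 06.02.02.01. Scheduled 5%. No special measure applies. → 5%.
Line B: crane lorry → 06.03; diesel-engined → 06.03.01; g.v.w. 16 t → 06.03.01.01. Scheduled 7%. No special measure applies. → 7%.
Line C: goods vehicle → 06.01; petrol-engined → 06.01.02; g.v.w. 2.5 t → 06.01.02.02. Scheduled 19%. Caledon agreement on 06.01: CTH not met. → 19%.
Line D: passenger car → 06.02; petrol-engined → 06.02.01; g.v.w. 4.4 t → 06.02.01.02. Scheduled 7%. anti-dumping (Osteria, 06.02.01): +9%; total 7% + 9% = 16%. → 16%.
Line E: goods vehicle → 06.01; petrol-engined → 06.01.02; g.v.w. 40 t → 06.01.02.03. Scheduled 7%. anti-dumping (Rothland, 06.01): +27%; total 7% + 27% = 34%. → 34%.
Sum: 5% + 7% + 19% + 16% + 34% = 81%.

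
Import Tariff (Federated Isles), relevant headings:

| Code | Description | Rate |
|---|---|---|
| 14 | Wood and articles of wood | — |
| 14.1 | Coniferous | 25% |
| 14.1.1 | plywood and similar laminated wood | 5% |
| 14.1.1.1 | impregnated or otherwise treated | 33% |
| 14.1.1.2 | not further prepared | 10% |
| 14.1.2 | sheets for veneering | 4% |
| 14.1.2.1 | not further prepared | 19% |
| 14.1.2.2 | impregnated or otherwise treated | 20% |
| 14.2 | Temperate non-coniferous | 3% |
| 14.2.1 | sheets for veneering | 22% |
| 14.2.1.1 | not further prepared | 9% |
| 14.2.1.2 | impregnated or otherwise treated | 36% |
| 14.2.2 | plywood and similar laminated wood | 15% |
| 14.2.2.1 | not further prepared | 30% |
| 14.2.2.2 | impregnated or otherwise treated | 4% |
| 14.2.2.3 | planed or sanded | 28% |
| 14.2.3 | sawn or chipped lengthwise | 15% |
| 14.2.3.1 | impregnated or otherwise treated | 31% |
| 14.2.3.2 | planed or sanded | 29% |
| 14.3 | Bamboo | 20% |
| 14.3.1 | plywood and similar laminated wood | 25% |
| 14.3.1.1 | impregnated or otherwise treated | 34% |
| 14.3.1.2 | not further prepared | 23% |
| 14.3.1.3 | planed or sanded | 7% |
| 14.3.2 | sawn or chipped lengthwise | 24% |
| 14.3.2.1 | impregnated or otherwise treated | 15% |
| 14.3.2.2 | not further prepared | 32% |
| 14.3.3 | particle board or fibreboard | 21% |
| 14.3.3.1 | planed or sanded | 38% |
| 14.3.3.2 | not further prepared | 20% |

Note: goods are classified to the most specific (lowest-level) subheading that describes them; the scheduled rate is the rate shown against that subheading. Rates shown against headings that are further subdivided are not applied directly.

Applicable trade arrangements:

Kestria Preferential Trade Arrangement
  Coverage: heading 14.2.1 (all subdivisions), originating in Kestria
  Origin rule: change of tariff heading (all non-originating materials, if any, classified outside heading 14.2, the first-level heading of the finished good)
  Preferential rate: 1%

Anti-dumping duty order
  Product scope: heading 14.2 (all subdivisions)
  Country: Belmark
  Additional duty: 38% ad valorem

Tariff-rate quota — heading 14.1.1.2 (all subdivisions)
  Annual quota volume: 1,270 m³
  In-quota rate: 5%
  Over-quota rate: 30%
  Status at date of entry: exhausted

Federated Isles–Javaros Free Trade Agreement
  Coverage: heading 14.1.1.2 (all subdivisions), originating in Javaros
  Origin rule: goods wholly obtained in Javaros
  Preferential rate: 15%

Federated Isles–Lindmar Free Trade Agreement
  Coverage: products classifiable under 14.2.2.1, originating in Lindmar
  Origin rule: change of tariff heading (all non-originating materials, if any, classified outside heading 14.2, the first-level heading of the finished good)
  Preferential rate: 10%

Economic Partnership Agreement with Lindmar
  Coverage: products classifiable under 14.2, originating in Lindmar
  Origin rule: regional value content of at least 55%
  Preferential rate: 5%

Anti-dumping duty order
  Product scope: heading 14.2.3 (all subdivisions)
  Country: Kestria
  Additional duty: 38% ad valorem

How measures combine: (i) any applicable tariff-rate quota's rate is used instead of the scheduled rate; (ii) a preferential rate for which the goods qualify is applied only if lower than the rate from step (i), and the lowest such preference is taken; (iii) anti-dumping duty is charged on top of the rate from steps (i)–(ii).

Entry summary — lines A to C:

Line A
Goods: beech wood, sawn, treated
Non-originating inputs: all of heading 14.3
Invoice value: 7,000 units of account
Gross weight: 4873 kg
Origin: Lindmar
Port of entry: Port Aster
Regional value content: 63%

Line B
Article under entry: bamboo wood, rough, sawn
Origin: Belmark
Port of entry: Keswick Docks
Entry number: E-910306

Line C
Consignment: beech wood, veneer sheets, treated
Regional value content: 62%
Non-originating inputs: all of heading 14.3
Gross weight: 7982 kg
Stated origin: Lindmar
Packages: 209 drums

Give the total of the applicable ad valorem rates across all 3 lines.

42%

Line A: beech → 14.2; sawn → 14.2.3; treated → 14.2.3.1. Scheduled 31%. Lindmar agreement on 14.2.2.1: 14.2.3.1 not covered; Lindmar agreement on 14.2: RVC ≥ 55% → 5% available; preferential 5%. → 5%.
Line B: bamboo → 14.3; sawn → 14.3.2; rough → 14.3.2.2. Scheduled 32%. No special measure applies. → 32%.
Line C: beech → 14.2; veneer sheets → 14.2.1; treated → 14.2.1.2. Scheduled 36%. Lindmar agreement on 14.2.2.1: 14.2.1.2 not covered; Lindmar agreement on 14.2: RVC ≥ 55% → 5% available; preferential 5%. → 5%.
Sum: 5% + 32% + 5% = 42%.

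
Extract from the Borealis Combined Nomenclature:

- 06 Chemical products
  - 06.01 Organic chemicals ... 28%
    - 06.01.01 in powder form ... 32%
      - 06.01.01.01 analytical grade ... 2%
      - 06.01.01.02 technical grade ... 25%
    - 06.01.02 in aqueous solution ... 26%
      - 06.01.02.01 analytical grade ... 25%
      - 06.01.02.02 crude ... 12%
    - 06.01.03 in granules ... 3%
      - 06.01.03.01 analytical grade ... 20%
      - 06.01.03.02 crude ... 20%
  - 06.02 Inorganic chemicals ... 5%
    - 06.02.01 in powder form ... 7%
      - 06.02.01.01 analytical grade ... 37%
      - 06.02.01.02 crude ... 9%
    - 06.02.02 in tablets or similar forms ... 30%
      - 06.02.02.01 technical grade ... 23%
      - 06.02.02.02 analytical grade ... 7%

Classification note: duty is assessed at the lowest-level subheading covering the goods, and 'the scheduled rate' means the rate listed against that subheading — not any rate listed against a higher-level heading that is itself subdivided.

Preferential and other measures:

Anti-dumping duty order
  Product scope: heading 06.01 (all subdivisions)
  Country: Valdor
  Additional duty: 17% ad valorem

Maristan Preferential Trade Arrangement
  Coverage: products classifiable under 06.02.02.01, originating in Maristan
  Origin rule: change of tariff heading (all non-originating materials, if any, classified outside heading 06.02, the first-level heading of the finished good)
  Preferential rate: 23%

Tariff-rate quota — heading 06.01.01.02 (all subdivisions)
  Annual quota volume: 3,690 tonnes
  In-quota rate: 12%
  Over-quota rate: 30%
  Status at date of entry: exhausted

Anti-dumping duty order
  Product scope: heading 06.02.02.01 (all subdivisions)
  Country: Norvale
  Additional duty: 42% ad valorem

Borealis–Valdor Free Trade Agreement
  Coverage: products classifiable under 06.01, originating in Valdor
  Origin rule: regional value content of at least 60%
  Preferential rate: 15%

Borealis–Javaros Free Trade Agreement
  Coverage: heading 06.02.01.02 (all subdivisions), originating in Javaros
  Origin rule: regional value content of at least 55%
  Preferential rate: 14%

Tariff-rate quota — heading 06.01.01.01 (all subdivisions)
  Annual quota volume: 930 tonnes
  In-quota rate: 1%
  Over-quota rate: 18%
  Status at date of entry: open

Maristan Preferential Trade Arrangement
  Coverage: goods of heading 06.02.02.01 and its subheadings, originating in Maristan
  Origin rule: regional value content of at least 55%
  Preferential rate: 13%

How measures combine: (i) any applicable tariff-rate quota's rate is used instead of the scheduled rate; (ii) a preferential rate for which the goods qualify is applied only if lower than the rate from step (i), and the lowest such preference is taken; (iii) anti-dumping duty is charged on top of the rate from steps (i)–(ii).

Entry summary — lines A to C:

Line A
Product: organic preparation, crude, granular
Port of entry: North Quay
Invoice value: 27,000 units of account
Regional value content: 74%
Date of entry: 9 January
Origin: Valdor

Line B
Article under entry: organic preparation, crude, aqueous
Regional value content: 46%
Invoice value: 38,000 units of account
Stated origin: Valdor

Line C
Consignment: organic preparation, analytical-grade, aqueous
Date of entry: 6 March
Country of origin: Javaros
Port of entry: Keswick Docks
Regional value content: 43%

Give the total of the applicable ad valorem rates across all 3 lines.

Line A: organic → 06.01; granular → 06.01.03; crude → 06.01.03.02. Scheduled 20%. Valdor agreement on 06.01: RVC ≥ 60% → 15% available; preferential 15%; anti-dumping (Valdor, 06.01): +17%; total 15% + 17% = 32%. → 32%.
Line B: organic → 06.01; aqueous → 06.01.02; crude → 06.01.02.02. Scheduled 12%. Valdor agreement on 06.01: RVC < 60%; anti-dumping (Valdor, 06.01): +17%; total 12% + 17% = 29%. → 29%.
Line C: organic → 06.01; aqueous → 06.01.02; analytical-grade → 06.01.02.01. Scheduled 25%. Javaros agreement on 06.02.01.02: 06.01.02.01 not covered. → 25%.
Sum: 32% + 29% + 25% = 86%.

86%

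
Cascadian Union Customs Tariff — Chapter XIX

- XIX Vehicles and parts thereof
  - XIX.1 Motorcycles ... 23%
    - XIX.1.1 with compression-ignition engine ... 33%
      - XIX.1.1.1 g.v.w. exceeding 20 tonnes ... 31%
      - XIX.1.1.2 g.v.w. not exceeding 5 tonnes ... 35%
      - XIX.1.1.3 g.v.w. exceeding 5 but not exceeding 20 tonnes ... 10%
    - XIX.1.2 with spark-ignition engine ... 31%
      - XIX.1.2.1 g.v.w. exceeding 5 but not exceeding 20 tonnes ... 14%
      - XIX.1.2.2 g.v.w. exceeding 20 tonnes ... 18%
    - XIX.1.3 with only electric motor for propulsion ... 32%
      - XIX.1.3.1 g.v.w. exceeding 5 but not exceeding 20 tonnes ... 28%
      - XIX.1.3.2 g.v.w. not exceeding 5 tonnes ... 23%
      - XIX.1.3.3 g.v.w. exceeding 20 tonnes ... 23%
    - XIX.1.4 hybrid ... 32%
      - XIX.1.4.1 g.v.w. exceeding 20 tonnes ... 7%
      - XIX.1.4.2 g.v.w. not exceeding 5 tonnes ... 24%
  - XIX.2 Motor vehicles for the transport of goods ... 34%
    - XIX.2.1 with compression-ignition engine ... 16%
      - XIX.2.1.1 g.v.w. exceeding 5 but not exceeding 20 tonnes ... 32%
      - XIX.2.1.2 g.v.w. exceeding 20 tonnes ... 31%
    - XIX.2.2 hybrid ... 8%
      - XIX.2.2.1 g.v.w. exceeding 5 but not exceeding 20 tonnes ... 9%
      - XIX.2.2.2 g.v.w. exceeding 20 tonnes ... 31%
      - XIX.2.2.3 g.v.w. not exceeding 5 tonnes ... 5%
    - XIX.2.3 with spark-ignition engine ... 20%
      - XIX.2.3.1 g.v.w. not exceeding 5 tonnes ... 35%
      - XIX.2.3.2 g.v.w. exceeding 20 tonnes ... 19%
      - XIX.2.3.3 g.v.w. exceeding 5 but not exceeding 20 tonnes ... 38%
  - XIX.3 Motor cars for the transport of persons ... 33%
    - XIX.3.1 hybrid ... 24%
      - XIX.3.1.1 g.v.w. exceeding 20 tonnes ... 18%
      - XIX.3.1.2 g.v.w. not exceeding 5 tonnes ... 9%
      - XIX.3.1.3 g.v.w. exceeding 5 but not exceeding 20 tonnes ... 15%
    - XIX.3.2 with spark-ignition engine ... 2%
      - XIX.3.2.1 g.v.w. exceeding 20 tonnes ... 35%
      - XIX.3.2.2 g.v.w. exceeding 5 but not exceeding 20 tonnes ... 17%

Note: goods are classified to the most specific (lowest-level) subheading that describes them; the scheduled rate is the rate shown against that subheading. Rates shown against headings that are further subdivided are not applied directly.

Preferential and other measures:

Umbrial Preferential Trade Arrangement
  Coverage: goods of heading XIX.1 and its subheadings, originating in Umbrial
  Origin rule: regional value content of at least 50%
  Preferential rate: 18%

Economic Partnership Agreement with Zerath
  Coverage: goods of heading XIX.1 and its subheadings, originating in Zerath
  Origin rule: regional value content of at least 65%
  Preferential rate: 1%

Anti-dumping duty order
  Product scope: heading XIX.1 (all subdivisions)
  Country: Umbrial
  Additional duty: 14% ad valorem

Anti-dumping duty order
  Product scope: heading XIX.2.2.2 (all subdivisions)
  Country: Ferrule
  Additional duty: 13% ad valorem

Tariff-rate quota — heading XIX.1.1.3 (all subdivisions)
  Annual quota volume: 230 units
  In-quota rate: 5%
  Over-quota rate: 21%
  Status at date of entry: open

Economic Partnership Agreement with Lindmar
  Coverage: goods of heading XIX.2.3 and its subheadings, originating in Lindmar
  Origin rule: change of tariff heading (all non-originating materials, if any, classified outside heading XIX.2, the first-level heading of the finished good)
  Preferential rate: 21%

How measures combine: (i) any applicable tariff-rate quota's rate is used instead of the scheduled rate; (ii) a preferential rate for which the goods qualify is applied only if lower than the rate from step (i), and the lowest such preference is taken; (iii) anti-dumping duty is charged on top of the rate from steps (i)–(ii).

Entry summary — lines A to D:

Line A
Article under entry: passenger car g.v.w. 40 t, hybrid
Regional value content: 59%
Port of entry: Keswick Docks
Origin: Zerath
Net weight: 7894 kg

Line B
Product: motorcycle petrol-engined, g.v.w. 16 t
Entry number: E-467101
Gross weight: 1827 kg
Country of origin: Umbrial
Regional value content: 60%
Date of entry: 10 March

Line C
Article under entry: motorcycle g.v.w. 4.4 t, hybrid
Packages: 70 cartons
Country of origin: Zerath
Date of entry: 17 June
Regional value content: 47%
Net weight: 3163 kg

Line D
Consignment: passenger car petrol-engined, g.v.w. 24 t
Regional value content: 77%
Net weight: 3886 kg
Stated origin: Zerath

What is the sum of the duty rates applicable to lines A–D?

Line A: passenger car → XIX.3; hybrid → XIX.3.1; g.v.w. 40 t → XIX.3.1.1. Scheduled 18%. Zerath agreement on XIX.1: XIX.3.1.1 not covered. → 18%.
Line B: motorcycle → XIX.1; petrol-engined → XIX.1.2; g.v.w. 16 t → XIX.1.2.1. Scheduled 14%. Umbrial agreement on XIX.1: RVC ≥ 50% → 18% available; preference 18% not lower than 14% → no reduction; anti-dumping (Umbrial, XIX.1): +14%; total 14% + 14% = 28%. → 28%.
Line C: motorcycle → XIX.1; hybrid → XIX.1.4; g.v.w. 4.4 t → XIX.1.4.2. Scheduled 24%. Zerath agreement on XIX.1: RVC < 65%. → 24%.
Line D: passenger car → XIX.3; petrol-engined → XIX.3.2; g.v.w. 24 t → XIX.3.2.1. Scheduled 35%. Zerath agreement on XIX.1: XIX.3.2.1 not covered. → 35%.
Sum: 18% + 28% + 24% + 35% = 105%.

105%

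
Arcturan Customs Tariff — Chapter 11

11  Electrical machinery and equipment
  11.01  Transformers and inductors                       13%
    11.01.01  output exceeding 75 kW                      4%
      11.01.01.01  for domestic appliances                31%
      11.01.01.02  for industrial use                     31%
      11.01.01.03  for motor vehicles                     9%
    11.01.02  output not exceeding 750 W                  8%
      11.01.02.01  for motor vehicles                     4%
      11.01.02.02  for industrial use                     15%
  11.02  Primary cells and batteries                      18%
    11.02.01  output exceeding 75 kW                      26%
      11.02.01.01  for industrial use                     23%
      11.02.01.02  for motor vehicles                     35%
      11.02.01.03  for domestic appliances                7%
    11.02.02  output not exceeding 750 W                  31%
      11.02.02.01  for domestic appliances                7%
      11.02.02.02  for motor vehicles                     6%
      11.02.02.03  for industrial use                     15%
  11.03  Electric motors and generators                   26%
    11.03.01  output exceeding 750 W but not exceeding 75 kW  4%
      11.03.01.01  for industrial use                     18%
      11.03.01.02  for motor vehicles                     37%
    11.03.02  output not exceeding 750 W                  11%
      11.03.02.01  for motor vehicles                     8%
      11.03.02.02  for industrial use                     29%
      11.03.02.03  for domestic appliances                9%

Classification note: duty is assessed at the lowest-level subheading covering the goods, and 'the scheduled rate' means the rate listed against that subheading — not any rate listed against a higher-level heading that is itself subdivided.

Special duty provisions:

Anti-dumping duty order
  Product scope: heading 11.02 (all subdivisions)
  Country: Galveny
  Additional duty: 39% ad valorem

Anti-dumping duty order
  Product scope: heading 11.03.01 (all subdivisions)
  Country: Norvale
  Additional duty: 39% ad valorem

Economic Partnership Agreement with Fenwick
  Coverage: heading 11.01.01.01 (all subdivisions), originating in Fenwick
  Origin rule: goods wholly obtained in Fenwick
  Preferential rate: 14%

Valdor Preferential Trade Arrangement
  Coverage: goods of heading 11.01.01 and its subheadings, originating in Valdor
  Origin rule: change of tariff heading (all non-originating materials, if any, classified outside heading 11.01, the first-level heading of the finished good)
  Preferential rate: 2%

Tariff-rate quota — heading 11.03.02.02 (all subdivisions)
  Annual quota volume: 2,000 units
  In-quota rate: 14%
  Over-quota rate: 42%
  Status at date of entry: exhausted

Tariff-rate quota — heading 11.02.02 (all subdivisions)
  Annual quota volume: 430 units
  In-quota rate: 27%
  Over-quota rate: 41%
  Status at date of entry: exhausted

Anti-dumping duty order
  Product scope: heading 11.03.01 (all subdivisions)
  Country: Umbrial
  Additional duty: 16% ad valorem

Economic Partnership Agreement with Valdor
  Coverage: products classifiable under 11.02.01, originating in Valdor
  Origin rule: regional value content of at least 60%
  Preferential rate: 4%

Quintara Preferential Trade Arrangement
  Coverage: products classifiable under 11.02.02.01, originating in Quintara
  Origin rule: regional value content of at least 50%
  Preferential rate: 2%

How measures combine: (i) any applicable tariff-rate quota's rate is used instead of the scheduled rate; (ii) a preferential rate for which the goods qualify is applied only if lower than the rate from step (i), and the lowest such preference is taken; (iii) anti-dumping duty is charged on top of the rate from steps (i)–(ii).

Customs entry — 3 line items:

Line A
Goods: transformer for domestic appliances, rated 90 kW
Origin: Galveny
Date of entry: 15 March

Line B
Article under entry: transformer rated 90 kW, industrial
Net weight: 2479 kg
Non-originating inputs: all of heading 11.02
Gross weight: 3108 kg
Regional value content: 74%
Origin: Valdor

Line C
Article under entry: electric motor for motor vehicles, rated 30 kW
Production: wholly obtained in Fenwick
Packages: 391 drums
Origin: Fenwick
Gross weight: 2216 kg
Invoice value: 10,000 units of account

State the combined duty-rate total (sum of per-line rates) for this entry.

Line A: transformer → 11.01; rated 90 kW → 11.01.01; for domestic appliances → 11.01.01.01. Scheduled 31%. No special measure applies. → 31%.
Line B: transformer → 11.01; rated 90 kW → 11.01.01; industrial → 11.01.01.02. Scheduled 31%. Valdor agreement on 11.01.01: CTH met → 2% available; Valdor agreement on 11.02.01: 11.01.01.02 not covered; preferential 2%. → 2%.
Line C: electric motor → 11.03; rated 30 kW → 11.03.01; for motor vehicles → 11.03.01.02. Scheduled 37%. Fenwick agreement on 11.01.01.01: 11.03.01.02 not covered. → 37%.
Sum: 31% + 2% + 37% = 70%.

70%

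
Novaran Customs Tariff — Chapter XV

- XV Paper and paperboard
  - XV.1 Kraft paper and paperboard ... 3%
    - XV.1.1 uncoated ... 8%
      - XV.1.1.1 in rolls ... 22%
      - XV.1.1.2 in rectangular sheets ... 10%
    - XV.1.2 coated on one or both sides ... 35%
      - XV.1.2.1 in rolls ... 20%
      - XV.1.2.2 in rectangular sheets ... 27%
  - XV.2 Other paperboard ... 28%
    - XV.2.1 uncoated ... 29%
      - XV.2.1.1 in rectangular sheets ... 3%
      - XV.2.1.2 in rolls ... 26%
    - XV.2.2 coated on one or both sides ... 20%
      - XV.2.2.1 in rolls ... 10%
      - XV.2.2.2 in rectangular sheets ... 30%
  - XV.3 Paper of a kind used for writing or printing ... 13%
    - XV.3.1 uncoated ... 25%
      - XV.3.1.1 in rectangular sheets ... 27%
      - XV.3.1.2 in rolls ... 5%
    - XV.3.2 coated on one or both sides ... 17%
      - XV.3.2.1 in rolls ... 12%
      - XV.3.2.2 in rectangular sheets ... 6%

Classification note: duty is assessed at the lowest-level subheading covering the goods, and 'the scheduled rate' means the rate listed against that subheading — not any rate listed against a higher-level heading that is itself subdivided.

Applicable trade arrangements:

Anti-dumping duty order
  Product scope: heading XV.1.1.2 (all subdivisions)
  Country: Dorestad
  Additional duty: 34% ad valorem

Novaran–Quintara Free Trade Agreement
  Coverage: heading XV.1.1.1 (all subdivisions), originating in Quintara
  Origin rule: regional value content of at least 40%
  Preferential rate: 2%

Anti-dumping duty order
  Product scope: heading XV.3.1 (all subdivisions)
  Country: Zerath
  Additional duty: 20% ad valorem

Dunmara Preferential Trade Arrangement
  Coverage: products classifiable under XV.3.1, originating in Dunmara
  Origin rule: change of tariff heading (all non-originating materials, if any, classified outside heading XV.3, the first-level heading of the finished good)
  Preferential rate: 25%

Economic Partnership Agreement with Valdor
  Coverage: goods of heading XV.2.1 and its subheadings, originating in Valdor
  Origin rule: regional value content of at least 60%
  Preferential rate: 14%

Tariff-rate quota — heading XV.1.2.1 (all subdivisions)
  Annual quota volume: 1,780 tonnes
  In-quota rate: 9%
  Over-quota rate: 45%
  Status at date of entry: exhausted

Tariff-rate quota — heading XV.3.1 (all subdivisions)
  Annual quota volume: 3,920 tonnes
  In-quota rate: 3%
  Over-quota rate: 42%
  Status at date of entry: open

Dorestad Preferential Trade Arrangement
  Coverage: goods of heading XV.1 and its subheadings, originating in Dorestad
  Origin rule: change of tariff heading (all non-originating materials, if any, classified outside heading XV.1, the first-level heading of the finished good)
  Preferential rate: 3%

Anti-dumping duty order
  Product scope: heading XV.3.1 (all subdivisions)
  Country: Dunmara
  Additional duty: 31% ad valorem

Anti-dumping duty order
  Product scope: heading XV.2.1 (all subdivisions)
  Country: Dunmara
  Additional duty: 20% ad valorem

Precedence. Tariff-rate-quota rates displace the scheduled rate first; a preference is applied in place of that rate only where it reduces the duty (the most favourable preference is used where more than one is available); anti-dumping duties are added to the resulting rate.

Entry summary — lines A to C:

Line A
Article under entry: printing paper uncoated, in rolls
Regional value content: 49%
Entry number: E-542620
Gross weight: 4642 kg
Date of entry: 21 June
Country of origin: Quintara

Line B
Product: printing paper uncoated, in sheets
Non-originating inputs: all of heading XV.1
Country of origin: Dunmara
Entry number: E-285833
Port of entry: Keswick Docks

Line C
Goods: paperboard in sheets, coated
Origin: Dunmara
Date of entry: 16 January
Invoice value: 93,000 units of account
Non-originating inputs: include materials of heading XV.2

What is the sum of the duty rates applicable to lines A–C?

67%

Line A: printing paper → XV.3; uncoated → XV.3.1; in rolls → XV.3.1.2. Scheduled 5%. quota on XV.3.1 open → in-quota 3%; Quintara agreement on XV.1.1.1: XV.3.1.2 not covered. → 3%.
Line B: printing paper → XV.3; uncoated → XV.3.1; in sheets → XV.3.1.1. Scheduled 27%. quota on XV.3.1 open → in-quota 3%; Dunmara agreement on XV.3.1: CTH met → 25% available; preference 25% not lower than 3% → no reduction; anti-dumping (Dunmara, XV.3.1): +31%; total 3% + 31% = 34%. → 34%.
Line C: paperboard → XV.2; coated → XV.2.2; in sheets → XV.2.2.2. Scheduled 30%. Dunmara agreement on XV.3.1: XV.2.2.2 not covered. → 30%.
Sum: 3% + 34% + 30% = 67%.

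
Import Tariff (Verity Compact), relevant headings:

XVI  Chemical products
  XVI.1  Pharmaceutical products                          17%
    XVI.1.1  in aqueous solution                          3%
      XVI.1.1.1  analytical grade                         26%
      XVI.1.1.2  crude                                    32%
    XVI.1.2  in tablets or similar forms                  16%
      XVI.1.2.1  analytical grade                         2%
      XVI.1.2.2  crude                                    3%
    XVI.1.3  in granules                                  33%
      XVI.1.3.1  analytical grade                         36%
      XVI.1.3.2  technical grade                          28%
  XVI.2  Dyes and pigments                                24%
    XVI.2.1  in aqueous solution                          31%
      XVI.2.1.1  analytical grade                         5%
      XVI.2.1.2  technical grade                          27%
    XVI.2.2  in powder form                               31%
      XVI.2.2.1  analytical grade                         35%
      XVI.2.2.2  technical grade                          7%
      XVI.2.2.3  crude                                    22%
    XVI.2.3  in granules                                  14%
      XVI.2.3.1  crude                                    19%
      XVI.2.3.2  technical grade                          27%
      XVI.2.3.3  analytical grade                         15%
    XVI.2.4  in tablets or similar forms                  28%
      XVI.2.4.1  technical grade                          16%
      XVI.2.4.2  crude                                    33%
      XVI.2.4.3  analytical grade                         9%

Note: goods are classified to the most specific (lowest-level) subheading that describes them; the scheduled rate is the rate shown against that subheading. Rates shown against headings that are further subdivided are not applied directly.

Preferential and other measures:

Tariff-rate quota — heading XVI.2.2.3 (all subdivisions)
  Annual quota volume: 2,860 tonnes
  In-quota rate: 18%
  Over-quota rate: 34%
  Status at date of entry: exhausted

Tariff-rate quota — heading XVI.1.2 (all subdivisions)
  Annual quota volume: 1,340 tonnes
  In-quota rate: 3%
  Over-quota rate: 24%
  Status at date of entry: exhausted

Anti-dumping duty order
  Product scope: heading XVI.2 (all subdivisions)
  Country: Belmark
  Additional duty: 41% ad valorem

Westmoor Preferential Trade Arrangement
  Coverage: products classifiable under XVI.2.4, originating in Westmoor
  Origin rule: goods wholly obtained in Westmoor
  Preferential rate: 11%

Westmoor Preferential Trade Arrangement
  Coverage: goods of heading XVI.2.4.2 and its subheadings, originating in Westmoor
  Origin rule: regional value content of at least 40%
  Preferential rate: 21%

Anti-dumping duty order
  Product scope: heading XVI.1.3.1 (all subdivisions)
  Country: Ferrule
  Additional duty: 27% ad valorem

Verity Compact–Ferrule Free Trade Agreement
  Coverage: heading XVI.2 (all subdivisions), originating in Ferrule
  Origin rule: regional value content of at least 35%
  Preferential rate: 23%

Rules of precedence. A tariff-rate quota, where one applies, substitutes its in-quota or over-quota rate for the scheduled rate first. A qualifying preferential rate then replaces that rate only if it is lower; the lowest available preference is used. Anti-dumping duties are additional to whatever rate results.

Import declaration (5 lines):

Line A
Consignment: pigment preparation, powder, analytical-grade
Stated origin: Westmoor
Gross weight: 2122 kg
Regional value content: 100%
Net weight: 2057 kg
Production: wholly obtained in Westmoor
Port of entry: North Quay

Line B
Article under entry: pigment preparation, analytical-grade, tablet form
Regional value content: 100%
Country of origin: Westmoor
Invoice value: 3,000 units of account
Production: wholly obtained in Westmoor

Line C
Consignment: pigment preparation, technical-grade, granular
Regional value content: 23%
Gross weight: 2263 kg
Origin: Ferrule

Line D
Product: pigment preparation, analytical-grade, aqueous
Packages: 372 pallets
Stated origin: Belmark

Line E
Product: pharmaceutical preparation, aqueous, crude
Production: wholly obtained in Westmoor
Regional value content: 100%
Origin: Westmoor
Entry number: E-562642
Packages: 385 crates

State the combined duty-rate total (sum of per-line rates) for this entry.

149%

Line A: pigment → XVI.2; powder → XVI.2.2; analytical-grade → XVI.2.2.1. Scheduled 35%. Westmoor agreement on XVI.2.4: XVI.2.2.1 not covered; Westmoor agreement on XVI.2.4.2: XVI.2.2.1 not covered. → 35%.
Line B: pigment → XVI.2; tablet form → XVI.2.4; analytical-grade → XVI.2.4.3. Scheduled 9%. Westmoor agreement on XVI.2.4: wholly obtained → 11% available; Westmoor agreement on XVI.2.4.2: XVI.2.4.3 not covered; preference 11% not lower than 9% → no reduction. → 9%.
Line C: pigment → XVI.2; granular → XVI.2.3; technical-grade → XVI.2.3.2. Scheduled 27%. Ferrule agreement on XVI.2: RVC < 35%. → 27%.
Line D: pigment → XVI.2; aqueous → XVI.2.1; analytical-grade → XVI.2.1.1. Scheduled 5%. anti-dumping (Belmark, XVI.2): +41%; total 5% + 41% = 46%. → 46%.
Line E: pharmaceutical → XVI.1; aqueous → XVI.1.1; crude → XVI.1.1.2. Scheduled 32%. Westmoor agreement on XVI.2.4: XVI.1.1.2 not covered; Westmoor agreement on XVI.2.4.2: XVI.1.1.2 not covered. → 32%.
Sum: 35% + 9% + 27% + 46% + 32% = 149%.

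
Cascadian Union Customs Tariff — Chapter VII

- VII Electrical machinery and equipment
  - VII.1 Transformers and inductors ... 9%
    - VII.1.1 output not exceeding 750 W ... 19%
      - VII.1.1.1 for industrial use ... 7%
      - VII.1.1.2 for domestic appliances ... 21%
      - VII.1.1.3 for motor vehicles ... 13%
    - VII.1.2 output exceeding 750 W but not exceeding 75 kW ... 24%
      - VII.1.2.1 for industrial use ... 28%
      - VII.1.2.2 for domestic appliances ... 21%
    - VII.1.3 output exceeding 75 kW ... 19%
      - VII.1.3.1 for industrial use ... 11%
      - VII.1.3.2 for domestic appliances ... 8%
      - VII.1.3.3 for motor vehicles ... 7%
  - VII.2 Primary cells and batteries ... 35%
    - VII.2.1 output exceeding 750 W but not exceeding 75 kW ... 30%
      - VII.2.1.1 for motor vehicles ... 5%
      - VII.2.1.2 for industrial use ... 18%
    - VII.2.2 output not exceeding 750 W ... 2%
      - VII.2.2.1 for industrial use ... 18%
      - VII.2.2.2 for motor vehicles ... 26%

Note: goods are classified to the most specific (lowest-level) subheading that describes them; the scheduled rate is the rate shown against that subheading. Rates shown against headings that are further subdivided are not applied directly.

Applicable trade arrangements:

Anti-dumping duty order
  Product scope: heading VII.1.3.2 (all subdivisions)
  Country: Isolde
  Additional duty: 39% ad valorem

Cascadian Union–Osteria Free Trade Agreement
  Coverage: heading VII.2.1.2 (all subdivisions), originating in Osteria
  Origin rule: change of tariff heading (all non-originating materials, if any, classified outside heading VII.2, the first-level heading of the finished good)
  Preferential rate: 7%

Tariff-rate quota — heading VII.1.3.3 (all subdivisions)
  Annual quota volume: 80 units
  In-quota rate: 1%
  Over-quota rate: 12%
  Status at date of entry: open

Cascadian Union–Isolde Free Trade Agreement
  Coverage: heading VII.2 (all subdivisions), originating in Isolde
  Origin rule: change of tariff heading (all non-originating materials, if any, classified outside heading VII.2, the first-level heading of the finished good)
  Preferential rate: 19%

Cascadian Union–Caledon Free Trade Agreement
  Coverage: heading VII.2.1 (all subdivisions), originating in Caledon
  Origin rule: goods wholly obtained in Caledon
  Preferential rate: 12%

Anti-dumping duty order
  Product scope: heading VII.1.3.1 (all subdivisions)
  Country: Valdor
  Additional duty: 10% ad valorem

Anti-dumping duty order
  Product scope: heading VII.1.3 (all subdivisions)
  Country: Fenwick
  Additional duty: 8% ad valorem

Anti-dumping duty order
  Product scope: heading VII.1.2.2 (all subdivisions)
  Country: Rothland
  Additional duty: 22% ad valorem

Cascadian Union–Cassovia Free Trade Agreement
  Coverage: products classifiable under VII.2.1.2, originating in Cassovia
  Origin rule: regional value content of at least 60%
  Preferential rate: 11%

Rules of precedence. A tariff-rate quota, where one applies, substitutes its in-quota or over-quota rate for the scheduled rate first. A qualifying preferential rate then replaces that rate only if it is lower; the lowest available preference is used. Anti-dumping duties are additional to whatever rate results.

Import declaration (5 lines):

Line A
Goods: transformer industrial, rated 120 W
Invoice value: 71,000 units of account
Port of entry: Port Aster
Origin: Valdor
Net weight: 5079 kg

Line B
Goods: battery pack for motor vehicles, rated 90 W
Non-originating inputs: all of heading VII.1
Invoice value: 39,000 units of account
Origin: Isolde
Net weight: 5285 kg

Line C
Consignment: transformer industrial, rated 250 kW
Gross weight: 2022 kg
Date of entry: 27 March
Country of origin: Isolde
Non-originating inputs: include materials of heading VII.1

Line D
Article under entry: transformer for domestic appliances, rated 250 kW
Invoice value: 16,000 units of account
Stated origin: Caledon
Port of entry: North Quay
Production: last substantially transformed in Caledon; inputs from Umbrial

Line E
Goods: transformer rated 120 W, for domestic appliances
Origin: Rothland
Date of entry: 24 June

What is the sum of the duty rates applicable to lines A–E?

Line A: transformer → VII.1; rated 120 W → VII.1.1; industrial → VII.1.1.1. Scheduled 7%. No special measure applies. → 7%.
Line B: battery pack → VII.2; rated 90 W → VII.2.2; for motor vehicles → VII.2.2.2. Scheduled 26%. Isolde agreement on VII.2: CTH met → 19% available; preferential 19%. → 19%.
Line C: transformer → VII.1; rated 250 kW → VII.1.3; industrial → VII.1.3.1. Scheduled 11%. Isolde agreement on VII.2: VII.1.3.1 not covered. → 11%.
Line D: transformer → VII.1; rated 250 kW → VII.1.3; for domestic appliances → VII.1.3.2. Scheduled 8%. Caledon agreement on VII.2.1: VII.1.3.2 not covered. → 8%.
Line E: transformer → VII.1; rated 120 W → VII.1.1; for domestic appliances → VII.1.1.2. Scheduled 21%. No special measure applies. → 21%.
Sum: 7% + 19% + 11% + 8% + 21% = 66%.

66%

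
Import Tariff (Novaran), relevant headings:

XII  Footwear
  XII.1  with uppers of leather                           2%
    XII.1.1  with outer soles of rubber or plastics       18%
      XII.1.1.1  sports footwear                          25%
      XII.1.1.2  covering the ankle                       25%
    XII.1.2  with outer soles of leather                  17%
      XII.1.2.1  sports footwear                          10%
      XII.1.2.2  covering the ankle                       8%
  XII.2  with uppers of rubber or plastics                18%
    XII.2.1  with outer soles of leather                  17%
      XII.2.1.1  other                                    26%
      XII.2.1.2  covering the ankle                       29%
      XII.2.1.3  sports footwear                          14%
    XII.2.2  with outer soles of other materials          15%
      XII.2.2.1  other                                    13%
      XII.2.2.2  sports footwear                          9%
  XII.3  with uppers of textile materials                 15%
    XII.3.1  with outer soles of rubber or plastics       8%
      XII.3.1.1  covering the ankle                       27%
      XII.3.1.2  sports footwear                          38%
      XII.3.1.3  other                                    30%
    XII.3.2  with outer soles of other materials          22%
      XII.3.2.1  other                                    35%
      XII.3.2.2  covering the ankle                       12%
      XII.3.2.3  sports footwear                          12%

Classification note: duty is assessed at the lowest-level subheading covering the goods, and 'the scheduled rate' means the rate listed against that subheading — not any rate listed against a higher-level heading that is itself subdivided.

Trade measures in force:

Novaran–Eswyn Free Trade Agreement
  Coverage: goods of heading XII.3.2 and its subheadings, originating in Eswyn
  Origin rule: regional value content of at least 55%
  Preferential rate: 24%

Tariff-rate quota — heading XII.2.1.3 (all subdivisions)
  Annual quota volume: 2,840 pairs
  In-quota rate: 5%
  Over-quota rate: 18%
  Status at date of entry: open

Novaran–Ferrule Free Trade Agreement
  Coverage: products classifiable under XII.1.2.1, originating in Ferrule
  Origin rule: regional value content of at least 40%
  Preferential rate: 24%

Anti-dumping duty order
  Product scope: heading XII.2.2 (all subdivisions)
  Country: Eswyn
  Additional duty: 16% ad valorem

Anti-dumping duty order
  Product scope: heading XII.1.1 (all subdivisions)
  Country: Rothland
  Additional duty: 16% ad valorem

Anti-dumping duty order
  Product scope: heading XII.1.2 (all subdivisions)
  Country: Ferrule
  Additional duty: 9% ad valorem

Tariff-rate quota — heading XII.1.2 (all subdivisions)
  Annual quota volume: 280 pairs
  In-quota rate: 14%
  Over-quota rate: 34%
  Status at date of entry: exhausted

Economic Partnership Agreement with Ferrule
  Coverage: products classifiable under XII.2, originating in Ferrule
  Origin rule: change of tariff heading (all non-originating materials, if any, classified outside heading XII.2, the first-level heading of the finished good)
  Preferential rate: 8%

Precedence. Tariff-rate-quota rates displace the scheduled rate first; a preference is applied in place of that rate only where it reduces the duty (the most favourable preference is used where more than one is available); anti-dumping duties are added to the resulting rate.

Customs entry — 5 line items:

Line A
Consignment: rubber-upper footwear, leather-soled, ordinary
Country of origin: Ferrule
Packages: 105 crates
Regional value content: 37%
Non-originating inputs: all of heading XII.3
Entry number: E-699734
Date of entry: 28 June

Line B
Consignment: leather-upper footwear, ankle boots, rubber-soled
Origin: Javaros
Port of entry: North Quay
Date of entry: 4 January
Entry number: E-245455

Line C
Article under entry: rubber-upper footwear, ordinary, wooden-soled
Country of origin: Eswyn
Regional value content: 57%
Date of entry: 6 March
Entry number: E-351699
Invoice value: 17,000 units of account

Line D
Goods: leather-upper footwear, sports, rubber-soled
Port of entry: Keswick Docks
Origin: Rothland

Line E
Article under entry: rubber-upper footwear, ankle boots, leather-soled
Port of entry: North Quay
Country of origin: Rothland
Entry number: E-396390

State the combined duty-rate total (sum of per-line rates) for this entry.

132%

Line A: rubber-upper → XII.2; leather-soled → XII.2.1; ordinary → XII.2.1.1. Scheduled 26%. Ferrule agreement on XII.1.2.1: XII.2.1.1 not covered; Ferrule agreement on XII.2: CTH met → 8% available; preferential 8%. → 8%.
Line B: leather-upper → XII.1; rubber-soled → XII.1.1; ankle boots → XII.1.1.2. Scheduled 25%. No special measure applies. → 25%.
Line C: rubber-upper → XII.2; wooden-soled → XII.2.2; ordinary → XII.2.2.1. Scheduled 13%. Eswyn agreement on XII.3.2: XII.2.2.1 not covered; anti-dumping (Eswyn, XII.2.2): +16%; total 13% + 16% = 29%. → 29%.
Line D: leather-upper → XII.1; rubber-soled → XII.1.1; sports → XII.1.1.1. Scheduled 25%. anti-dumping (Rothland, XII.1.1): +16%; total 25% + 16% = 41%. → 41%.
Line E: rubber-upper → XII.2; leather-soled → XII.2.1; ankle boots → XII.2.1.2. Scheduled 29%. No special measure applies. → 29%.
Sum: 8% + 25% + 29% + 41% + 29% = 132%.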